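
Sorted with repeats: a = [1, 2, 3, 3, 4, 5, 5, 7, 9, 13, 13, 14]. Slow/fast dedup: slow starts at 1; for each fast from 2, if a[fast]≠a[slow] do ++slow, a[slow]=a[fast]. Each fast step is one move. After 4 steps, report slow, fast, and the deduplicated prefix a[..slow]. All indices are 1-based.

slow=1 fast=2: a[fast]=2≠a[slow]=1 write a[2]=2, slow++,fast++
slow=2 fast=3: a[fast]=3≠a[slow]=2 write a[3]=3, slow++,fast++
slow=3 fast=4: a[fast]=3=a[slow] dup, fast++
slow=3 fast=5: a[fast]=4≠a[slow]=3 write a[4]=4, slow++,fast++

slow=4, fast=6, prefix=[1, 2, 3, 4]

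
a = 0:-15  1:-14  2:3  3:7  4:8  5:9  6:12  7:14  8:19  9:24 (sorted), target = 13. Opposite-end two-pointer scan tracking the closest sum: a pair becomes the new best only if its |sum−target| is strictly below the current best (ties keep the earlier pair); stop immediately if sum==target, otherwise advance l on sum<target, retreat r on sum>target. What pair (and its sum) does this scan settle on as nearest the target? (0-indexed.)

pair (3, 9) with sum 12 (|Δ|=1)

[0,9] -15+24=9 d=4 * → l++
[1,9] -14+24=10 d=3 * → l++
[2,9] 3+24=27 d=14 → r--
[2,8] 3+19=22 d=9 → r--
[2,7] 3+14=17 d=4 → r--
[2,6] 3+12=15 d=2 * → r--
[2,5] 3+9=12 d=1 * → l++
[3,5] 7+9=16 d=3 → r--
[3,4] 7+8=15 d=2 → r--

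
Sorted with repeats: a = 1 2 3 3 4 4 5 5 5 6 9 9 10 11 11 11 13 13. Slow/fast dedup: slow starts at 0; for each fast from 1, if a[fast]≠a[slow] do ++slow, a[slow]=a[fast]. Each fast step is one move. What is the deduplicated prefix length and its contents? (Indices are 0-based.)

length 10; prefix = [1, 2, 3, 4, 5, 6, 9, 10, 11, 13]

(s=0,f=1) a[fast]=2≠a[slow]=1 write a[1]=2 → slow++,fast++
(s=1,f=2) a[fast]=3≠a[slow]=2 write a[2]=3 → slow++,fast++
(s=2,f=3) a[fast]=3=a[slow] dup → fast++
(s=2,f=4) a[fast]=4≠a[slow]=3 write a[3]=4 → slow++,fast++
(s=3,f=5) a[fast]=4=a[slow] dup → fast++
(s=3,f=6) a[fast]=5≠a[slow]=4 write a[4]=5 → slow++,fast++
(s=4,f=7) a[fast]=5=a[slow] dup → fast++
(s=4,f=8) a[fast]=5=a[slow] dup → fast++
(s=4,f=9) a[fast]=6≠a[slow]=5 write a[5]=6 → slow++,fast++
(s=5,f=10) a[fast]=9≠a[slow]=6 write a[6]=9 → slow++,fast++
(s=6,f=11) a[fast]=9=a[slow] dup → fast++
(s=6,f=12) a[fast]=10≠a[slow]=9 write a[7]=10 → slow++,fast++
(s=7,f=13) a[fast]=11≠a[slow]=10 write a[8]=11 → slow++,fast++
(s=8,f=14) a[fast]=11=a[slow] dup → fast++
(s=8,f=15) a[fast]=11=a[slow] dup → fast++
(s=8,f=16) a[fast]=13≠a[slow]=11 write a[9]=13 → slow++,fast++
(s=9,f=17) a[fast]=13=a[slow] dup → fast++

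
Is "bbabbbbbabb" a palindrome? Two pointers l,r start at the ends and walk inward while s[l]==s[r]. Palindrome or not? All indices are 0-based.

[0,10] 'b'=='b' → l++,r--
[1,9] 'b'=='b' → l++,r--
[2,8] 'a'=='a' → l++,r--
[3,7] 'b'=='b' → l++,r--
[4,6] 'b'=='b' → l++,r--

palindrome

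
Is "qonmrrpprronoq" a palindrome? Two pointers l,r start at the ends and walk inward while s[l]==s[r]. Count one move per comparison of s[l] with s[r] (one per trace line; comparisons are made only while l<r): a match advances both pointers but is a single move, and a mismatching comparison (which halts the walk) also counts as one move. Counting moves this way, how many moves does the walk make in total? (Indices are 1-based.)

4 moves

l=1 r=14: 'q'=='q', l++,r--
l=2 r=13: 'o'=='o', l++,r--
l=3 r=12: 'n'=='n', l++,r--
l=4 r=11: 'm'!='o', stop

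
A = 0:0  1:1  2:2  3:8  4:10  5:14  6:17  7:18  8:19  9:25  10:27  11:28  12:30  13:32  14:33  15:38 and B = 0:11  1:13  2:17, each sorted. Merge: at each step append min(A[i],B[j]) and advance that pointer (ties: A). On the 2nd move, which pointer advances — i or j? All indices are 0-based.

i

i=0 j=0: A[i]=0<=B[j]=11 take 0, i++
i=1 j=0: A[i]=1<=B[j]=11 take 1, i++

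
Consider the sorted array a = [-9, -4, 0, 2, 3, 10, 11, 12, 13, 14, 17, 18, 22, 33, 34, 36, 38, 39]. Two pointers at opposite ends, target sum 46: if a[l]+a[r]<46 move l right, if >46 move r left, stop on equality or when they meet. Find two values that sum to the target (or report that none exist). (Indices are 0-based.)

[0,17] -9+39=30 <46 → l++
[1,17] -4+39=35 <46 → l++
[2,17] 0+39=39 <46 → l++
[3,17] 2+39=41 <46 → l++
[4,17] 3+39=42 <46 → l++
[5,17] 10+39=49 >46 → r--
[5,16] 10+38=48 >46 → r--
[5,15] 10+36=46 → found

(10, 36)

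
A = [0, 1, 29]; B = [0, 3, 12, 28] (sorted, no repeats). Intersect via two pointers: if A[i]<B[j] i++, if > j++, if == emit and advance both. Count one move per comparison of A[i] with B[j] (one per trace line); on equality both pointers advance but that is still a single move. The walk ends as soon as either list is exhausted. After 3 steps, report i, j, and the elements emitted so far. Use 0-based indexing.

i=2, j=2, emitted=[0]

i=0 j=0: 0==0 emit, i++,j++
i=1 j=1: 1<3, i++
i=2 j=1: 29>3, j++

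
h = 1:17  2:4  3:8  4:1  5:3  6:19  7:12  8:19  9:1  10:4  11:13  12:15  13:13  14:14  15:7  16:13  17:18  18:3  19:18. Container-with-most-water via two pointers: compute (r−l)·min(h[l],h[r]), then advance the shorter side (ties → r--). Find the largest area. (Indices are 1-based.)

max area = 306

l=1 r=19: min(17,18)*18=306 best=306 *, l++
l=2 r=19: min(4,18)*17=68 best=306, l++
l=3 r=19: min(8,18)*16=128 best=306, l++
l=4 r=19: min(1,18)*15=15 best=306, l++
l=5 r=19: min(3,18)*14=42 best=306, l++
l=6 r=19: min(19,18)*13=234 best=306, r--
l=6 r=18: min(19,3)*12=36 best=306, r--
l=6 r=17: min(19,18)*11=198 best=306, r--
l=6 r=16: min(19,13)*10=130 best=306, r--
l=6 r=15: min(19,7)*9=63 best=306, r--
l=6 r=14: min(19,14)*8=112 best=306, r--
l=6 r=13: min(19,13)*7=91 best=306, r--
l=6 r=12: min(19,15)*6=90 best=306, r--
l=6 r=11: min(19,13)*5=65 best=306, r--
l=6 r=10: min(19,4)*4=16 best=306, r--
l=6 r=9: min(19,1)*3=3 best=306, r--
l=6 r=8: min(19,19)*2=38 best=306, r--
l=6 r=7: min(19,12)*1=12 best=306, r--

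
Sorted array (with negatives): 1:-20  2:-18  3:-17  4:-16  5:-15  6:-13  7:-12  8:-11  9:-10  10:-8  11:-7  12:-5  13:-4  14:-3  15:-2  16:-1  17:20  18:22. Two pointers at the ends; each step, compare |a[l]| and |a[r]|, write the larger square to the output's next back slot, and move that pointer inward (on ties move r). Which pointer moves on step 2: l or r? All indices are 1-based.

r

l=1 r=18: |-20|<=|22| out[18]=484, r--
l=1 r=17: |-20|<=|20| out[17]=400, r--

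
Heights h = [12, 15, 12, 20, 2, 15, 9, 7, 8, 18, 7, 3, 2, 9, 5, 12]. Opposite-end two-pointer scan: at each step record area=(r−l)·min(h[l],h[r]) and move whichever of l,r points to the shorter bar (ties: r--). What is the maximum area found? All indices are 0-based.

l=0 r=15: min(12,12)*15=180 best=180 *, r--
l=0 r=14: min(12,5)*14=70 best=180, r--
l=0 r=13: min(12,9)*13=117 best=180, r--
l=0 r=12: min(12,2)*12=24 best=180, r--
l=0 r=11: min(12,3)*11=33 best=180, r--
l=0 r=10: min(12,7)*10=70 best=180, r--
l=0 r=9: min(12,18)*9=108 best=180, l++
l=1 r=9: min(15,18)*8=120 best=180, l++
l=2 r=9: min(12,18)*7=84 best=180, l++
l=3 r=9: min(20,18)*6=108 best=180, r--
l=3 r=8: min(20,8)*5=40 best=180, r--
l=3 r=7: min(20,7)*4=28 best=180, r--
l=3 r=6: min(20,9)*3=27 best=180, r--
l=3 r=5: min(20,15)*2=30 best=180, r--
l=3 r=4: min(20,2)*1=2 best=180, r--

max area = 180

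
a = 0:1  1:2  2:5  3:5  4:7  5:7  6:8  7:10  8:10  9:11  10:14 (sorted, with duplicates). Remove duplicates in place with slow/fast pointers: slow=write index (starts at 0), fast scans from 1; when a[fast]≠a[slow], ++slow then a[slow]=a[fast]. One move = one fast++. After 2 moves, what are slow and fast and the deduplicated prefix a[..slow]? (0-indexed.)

slow=2, fast=3, prefix=[1, 2, 5]

slow=0 fast=1: a[fast]=2≠a[slow]=1 write a[1]=2, slow++,fast++
slow=1 fast=2: a[fast]=5≠a[slow]=2 write a[2]=5, slow++,fast++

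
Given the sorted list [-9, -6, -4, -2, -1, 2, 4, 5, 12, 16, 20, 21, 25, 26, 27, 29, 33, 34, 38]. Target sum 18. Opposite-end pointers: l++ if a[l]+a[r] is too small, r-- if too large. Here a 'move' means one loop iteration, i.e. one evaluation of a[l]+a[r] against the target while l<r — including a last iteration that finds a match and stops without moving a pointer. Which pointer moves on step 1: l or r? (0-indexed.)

r

l=0 r=18: -9+38=29 >18, r--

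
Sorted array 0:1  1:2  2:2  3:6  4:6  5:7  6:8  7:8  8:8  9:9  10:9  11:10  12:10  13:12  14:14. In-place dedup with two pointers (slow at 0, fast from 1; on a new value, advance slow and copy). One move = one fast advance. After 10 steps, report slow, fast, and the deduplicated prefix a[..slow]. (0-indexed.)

slow=5, fast=11, prefix=[1, 2, 6, 7, 8, 9]

slow=0 fast=1: a[fast]=2≠a[slow]=1 write a[1]=2, slow++,fast++
slow=1 fast=2: a[fast]=2=a[slow] dup, fast++
slow=1 fast=3: a[fast]=6≠a[slow]=2 write a[2]=6, slow++,fast++
slow=2 fast=4: a[fast]=6=a[slow] dup, fast++
slow=2 fast=5: a[fast]=7≠a[slow]=6 write a[3]=7, slow++,fast++
slow=3 fast=6: a[fast]=8≠a[slow]=7 write a[4]=8, slow++,fast++
slow=4 fast=7: a[fast]=8=a[slow] dup, fast++
slow=4 fast=8: a[fast]=8=a[slow] dup, fast++
slow=4 fast=9: a[fast]=9≠a[slow]=8 write a[5]=9, slow++,fast++
slow=5 fast=10: a[fast]=9=a[slow] dup, fast++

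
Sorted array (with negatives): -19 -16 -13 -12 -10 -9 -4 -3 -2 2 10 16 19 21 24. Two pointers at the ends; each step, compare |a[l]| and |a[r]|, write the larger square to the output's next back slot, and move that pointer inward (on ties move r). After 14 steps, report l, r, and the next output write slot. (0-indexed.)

[0,14] |-19|<=|24| out[14]=576 → r--
[0,13] |-19|<=|21| out[13]=441 → r--
[0,12] |-19|<=|19| out[12]=361 → r--
[0,11] |-19|>|16| out[11]=361 → l++
[1,11] |-16|<=|16| out[10]=256 → r--
[1,10] |-16|>|10| out[9]=256 → l++
[2,10] |-13|>|10| out[8]=169 → l++
[3,10] |-12|>|10| out[7]=144 → l++
[4,10] |-10|<=|10| out[6]=100 → r--
[4,9] |-10|>|2| out[5]=100 → l++
[5,9] |-9|>|2| out[4]=81 → l++
[6,9] |-4|>|2| out[3]=16 → l++
[7,9] |-3|>|2| out[2]=9 → l++
[8,9] |-2|<=|2| out[1]=4 → r--

l=8, r=8, next write slot=0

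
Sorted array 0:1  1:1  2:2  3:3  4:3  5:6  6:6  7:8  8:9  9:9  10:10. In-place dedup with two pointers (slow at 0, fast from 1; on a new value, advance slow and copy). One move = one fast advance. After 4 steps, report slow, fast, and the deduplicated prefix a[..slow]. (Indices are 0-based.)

(s=0,f=1) a[fast]=1=a[slow] dup → fast++
(s=0,f=2) a[fast]=2≠a[slow]=1 write a[1]=2 → slow++,fast++
(s=1,f=3) a[fast]=3≠a[slow]=2 write a[2]=3 → slow++,fast++
(s=2,f=4) a[fast]=3=a[slow] dup → fast++

slow=2, fast=5, prefix=[1, 2, 3]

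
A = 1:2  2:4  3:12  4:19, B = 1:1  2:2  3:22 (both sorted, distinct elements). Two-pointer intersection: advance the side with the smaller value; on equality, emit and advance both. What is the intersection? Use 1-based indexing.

[i=1,j=1] 2>1 → j++
[i=1,j=2] 2==2 emit → i++,j++
[i=2,j=3] 4<22 → i++
[i=3,j=3] 12<22 → i++
[i=4,j=3] 19<22 → i++

intersection = [2]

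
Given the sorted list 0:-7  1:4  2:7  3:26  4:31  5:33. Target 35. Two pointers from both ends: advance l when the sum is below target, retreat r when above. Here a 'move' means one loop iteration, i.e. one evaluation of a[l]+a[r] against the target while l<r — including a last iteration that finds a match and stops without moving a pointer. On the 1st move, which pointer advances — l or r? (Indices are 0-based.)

l

l=0 r=5: -7+33=26 <35, l++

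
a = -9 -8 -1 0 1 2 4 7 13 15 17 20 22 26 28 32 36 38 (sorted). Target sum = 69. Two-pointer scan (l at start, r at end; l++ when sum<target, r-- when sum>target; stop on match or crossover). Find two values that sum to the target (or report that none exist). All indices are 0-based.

l=0 r=17: -9+38=29 <69, l++
l=1 r=17: -8+38=30 <69, l++
l=2 r=17: -1+38=37 <69, l++
l=3 r=17: 0+38=38 <69, l++
l=4 r=17: 1+38=39 <69, l++
l=5 r=17: 2+38=40 <69, l++
l=6 r=17: 4+38=42 <69, l++
l=7 r=17: 7+38=45 <69, l++
l=8 r=17: 13+38=51 <69, l++
l=9 r=17: 15+38=53 <69, l++
l=10 r=17: 17+38=55 <69, l++
l=11 r=17: 20+38=58 <69, l++
l=12 r=17: 22+38=60 <69, l++
l=13 r=17: 26+38=64 <69, l++
l=14 r=17: 28+38=66 <69, l++
l=15 r=17: 32+38=70 >69, r--
l=15 r=16: 32+36=68 <69, l++

no pair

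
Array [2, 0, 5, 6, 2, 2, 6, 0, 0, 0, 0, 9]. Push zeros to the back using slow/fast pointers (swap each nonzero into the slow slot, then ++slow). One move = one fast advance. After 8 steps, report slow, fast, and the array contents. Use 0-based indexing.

slow=6, fast=8, a=[2, 5, 6, 2, 2, 6, 0, 0, 0, 0, 0, 9]

slow=0 fast=0: a[fast]=2≠0 swap→a[0]=2, slow++,fast++
slow=1 fast=1: a[fast]=0, fast++
slow=1 fast=2: a[fast]=5≠0 swap→a[1]=5, slow++,fast++
slow=2 fast=3: a[fast]=6≠0 swap→a[2]=6, slow++,fast++
slow=3 fast=4: a[fast]=2≠0 swap→a[3]=2, slow++,fast++
slow=4 fast=5: a[fast]=2≠0 swap→a[4]=2, slow++,fast++
slow=5 fast=6: a[fast]=6≠0 swap→a[5]=6, slow++,fast++
slow=6 fast=7: a[fast]=0, fast++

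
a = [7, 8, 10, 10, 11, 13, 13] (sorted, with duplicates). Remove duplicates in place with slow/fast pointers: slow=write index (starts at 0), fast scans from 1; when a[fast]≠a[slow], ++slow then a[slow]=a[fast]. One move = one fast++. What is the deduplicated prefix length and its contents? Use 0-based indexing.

length 5; prefix = [7, 8, 10, 11, 13]

(s=0,f=1) a[fast]=8≠a[slow]=7 write a[1]=8 → slow++,fast++
(s=1,f=2) a[fast]=10≠a[slow]=8 write a[2]=10 → slow++,fast++
(s=2,f=3) a[fast]=10=a[slow] dup → fast++
(s=2,f=4) a[fast]=11≠a[slow]=10 write a[3]=11 → slow++,fast++
(s=3,f=5) a[fast]=13≠a[slow]=11 write a[4]=13 → slow++,fast++
(s=4,f=6) a[fast]=13=a[slow] dup → fast++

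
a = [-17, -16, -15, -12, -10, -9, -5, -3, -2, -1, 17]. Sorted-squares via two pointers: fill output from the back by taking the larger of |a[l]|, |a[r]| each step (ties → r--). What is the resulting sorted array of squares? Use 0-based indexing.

l=0 r=10: |-17|<=|17| out[10]=289, r--
l=0 r=9: |-17|>|-1| out[9]=289, l++
l=1 r=9: |-16|>|-1| out[8]=256, l++
l=2 r=9: |-15|>|-1| out[7]=225, l++
l=3 r=9: |-12|>|-1| out[6]=144, l++
l=4 r=9: |-10|>|-1| out[5]=100, l++
l=5 r=9: |-9|>|-1| out[4]=81, l++
l=6 r=9: |-5|>|-1| out[3]=25, l++
l=7 r=9: |-3|>|-1| out[2]=9, l++
l=8 r=9: |-2|>|-1| out[1]=4, l++
l=9 r=9: |-1|<=|-1| out[0]=1, r--

[1, 4, 9, 25, 81, 100, 144, 225, 256, 289, 289]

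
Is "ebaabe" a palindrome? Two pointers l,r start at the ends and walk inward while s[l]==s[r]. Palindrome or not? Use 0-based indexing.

[0,5] 'e'=='e' → l++,r--
[1,4] 'b'=='b' → l++,r--
[2,3] 'a'=='a' → l++,r--

palindrome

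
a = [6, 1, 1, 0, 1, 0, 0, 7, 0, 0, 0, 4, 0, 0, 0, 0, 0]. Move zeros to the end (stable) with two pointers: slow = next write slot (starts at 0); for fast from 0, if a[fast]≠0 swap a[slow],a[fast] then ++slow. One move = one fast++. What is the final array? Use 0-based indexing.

[6, 1, 1, 1, 7, 4, 0, 0, 0, 0, 0, 0, 0, 0, 0, 0, 0]

slow=0 fast=0: a[fast]=6≠0 swap→a[0]=6, slow++,fast++
slow=1 fast=1: a[fast]=1≠0 swap→a[1]=1, slow++,fast++
slow=2 fast=2: a[fast]=1≠0 swap→a[2]=1, slow++,fast++
slow=3 fast=3: a[fast]=0, fast++
slow=3 fast=4: a[fast]=1≠0 swap→a[3]=1, slow++,fast++
slow=4 fast=5: a[fast]=0, fast++
slow=4 fast=6: a[fast]=0, fast++
slow=4 fast=7: a[fast]=7≠0 swap→a[4]=7, slow++,fast++
slow=5 fast=8: a[fast]=0, fast++
slow=5 fast=9: a[fast]=0, fast++
slow=5 fast=10: a[fast]=0, fast++
slow=5 fast=11: a[fast]=4≠0 swap→a[5]=4, slow++,fast++
slow=6 fast=12: a[fast]=0, fast++
slow=6 fast=13: a[fast]=0, fast++
slow=6 fast=14: a[fast]=0, fast++
slow=6 fast=15: a[fast]=0, fast++
slow=6 fast=16: a[fast]=0, fast++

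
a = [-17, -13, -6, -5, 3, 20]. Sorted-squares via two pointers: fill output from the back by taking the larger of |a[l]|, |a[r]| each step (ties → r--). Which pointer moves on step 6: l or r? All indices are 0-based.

r

[0,5] |-17|<=|20| out[5]=400 → r--
[0,4] |-17|>|3| out[4]=289 → l++
[1,4] |-13|>|3| out[3]=169 → l++
[2,4] |-6|>|3| out[2]=36 → l++
[3,4] |-5|>|3| out[1]=25 → l++
[4,4] |3|<=|3| out[0]=9 → r--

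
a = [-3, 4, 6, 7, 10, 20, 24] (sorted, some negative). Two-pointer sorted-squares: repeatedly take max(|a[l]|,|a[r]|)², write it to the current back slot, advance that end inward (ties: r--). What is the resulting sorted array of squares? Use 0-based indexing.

[0,6] |-3|<=|24| out[6]=576 → r--
[0,5] |-3|<=|20| out[5]=400 → r--
[0,4] |-3|<=|10| out[4]=100 → r--
[0,3] |-3|<=|7| out[3]=49 → r--
[0,2] |-3|<=|6| out[2]=36 → r--
[0,1] |-3|<=|4| out[1]=16 → r--
[0,0] |-3|<=|-3| out[0]=9 → r--

[9, 16, 36, 49, 100, 400, 576]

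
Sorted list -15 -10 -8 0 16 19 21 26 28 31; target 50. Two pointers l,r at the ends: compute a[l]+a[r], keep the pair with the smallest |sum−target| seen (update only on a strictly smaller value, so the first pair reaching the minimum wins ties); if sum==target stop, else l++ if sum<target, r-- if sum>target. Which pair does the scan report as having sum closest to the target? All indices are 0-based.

pair (19, 31) with sum 50 (|Δ|=0)

l=0 r=9: -15+31=16 d=34 *, l++
l=1 r=9: -10+31=21 d=29 *, l++
l=2 r=9: -8+31=23 d=27 *, l++
l=3 r=9: 0+31=31 d=19 *, l++
l=4 r=9: 16+31=47 d=3 *, l++
l=5 r=9: 19+31=50 d=0 *, stop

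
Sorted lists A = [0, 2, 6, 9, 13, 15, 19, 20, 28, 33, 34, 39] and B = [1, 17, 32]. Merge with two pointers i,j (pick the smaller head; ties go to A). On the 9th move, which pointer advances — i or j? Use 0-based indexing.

i

i=0 j=0: A[i]=0<=B[j]=1 take 0, i++
i=1 j=0: A[i]=2>B[j]=1 take 1, j++
i=1 j=1: A[i]=2<=B[j]=17 take 2, i++
i=2 j=1: A[i]=6<=B[j]=17 take 6, i++
i=3 j=1: A[i]=9<=B[j]=17 take 9, i++
i=4 j=1: A[i]=13<=B[j]=17 take 13, i++
i=5 j=1: A[i]=15<=B[j]=17 take 15, i++
i=6 j=1: A[i]=19>B[j]=17 take 17, j++
i=6 j=2: A[i]=19<=B[j]=32 take 19, i++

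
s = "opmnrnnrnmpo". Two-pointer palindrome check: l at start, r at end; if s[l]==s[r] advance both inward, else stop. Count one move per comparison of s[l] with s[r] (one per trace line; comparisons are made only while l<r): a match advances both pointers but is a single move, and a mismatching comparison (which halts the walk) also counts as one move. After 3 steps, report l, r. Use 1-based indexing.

l=4, r=9

[1,12] 'o'=='o' → l++,r--
[2,11] 'p'=='p' → l++,r--
[3,10] 'm'=='m' → l++,r--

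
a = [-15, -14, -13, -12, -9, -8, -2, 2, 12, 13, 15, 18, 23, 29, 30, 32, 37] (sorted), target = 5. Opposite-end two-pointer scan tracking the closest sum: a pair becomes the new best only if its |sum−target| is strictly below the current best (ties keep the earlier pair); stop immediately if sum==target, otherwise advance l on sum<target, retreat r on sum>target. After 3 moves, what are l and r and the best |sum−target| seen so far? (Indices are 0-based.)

l=0 r=16: -15+37=22 d=17 *, r--
l=0 r=15: -15+32=17 d=12 *, r--
l=0 r=14: -15+30=15 d=10 *, r--

l=0, r=13, best |Δ|=10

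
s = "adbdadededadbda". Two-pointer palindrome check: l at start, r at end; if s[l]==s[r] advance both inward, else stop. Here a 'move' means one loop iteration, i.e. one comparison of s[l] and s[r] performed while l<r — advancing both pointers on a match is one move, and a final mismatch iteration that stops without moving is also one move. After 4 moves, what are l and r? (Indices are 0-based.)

l=0 r=14: 'a'=='a', l++,r--
l=1 r=13: 'd'=='d', l++,r--
l=2 r=12: 'b'=='b', l++,r--
l=3 r=11: 'd'=='d', l++,r--

l=4, r=10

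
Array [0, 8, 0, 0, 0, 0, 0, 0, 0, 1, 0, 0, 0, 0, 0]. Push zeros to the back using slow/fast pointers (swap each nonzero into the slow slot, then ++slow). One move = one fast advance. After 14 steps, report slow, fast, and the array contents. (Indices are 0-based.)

(s=0,f=0) a[fast]=0 → fast++
(s=0,f=1) a[fast]=8≠0 swap→a[0]=8 → slow++,fast++
(s=1,f=2) a[fast]=0 → fast++
(s=1,f=3) a[fast]=0 → fast++
(s=1,f=4) a[fast]=0 → fast++
(s=1,f=5) a[fast]=0 → fast++
(s=1,f=6) a[fast]=0 → fast++
(s=1,f=7) a[fast]=0 → fast++
(s=1,f=8) a[fast]=0 → fast++
(s=1,f=9) a[fast]=1≠0 swap→a[1]=1 → slow++,fast++
(s=2,f=10) a[fast]=0 → fast++
(s=2,f=11) a[fast]=0 → fast++
(s=2,f=12) a[fast]=0 → fast++
(s=2,f=13) a[fast]=0 → fast++

slow=2, fast=14, a=[8, 1, 0, 0, 0, 0, 0, 0, 0, 0, 0, 0, 0, 0, 0]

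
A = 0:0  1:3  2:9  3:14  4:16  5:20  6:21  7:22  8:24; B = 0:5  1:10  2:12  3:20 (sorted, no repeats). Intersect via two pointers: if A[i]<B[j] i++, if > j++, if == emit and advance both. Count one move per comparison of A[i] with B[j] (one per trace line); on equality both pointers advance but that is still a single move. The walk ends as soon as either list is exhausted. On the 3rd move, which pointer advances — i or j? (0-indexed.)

i=0 j=0: 0<5, i++
i=1 j=0: 3<5, i++
i=2 j=0: 9>5, j++

j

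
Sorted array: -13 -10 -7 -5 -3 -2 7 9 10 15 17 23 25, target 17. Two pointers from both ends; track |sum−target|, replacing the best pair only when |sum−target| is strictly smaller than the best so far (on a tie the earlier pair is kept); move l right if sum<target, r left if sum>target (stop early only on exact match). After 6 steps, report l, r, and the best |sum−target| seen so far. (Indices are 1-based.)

l=5, r=11, best |Δ|=1

[1,13] -13+25=12 d=5 * → l++
[2,13] -10+25=15 d=2 * → l++
[3,13] -7+25=18 d=1 * → r--
[3,12] -7+23=16 d=1 → l++
[4,12] -5+23=18 d=1 → r--
[4,11] -5+17=12 d=5 → l++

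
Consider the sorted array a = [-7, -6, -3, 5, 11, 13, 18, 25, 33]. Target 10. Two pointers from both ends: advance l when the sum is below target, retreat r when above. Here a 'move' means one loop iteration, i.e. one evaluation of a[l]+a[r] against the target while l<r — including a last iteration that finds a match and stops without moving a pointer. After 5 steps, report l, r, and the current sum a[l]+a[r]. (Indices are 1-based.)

[1,9] -7+33=26 >10 → r--
[1,8] -7+25=18 >10 → r--
[1,7] -7+18=11 >10 → r--
[1,6] -7+13=6 <10 → l++
[2,6] -6+13=7 <10 → l++

l=3, r=6, sum=10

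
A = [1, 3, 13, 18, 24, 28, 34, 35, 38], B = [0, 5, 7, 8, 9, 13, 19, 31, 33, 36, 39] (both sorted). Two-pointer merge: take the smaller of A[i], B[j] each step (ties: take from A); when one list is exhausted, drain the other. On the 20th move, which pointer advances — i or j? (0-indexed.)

j

i=0 j=0: A[i]=1>B[j]=0 take 0, j++
i=0 j=1: A[i]=1<=B[j]=5 take 1, i++
i=1 j=1: A[i]=3<=B[j]=5 take 3, i++
i=2 j=1: A[i]=13>B[j]=5 take 5, j++
i=2 j=2: A[i]=13>B[j]=7 take 7, j++
i=2 j=3: A[i]=13>B[j]=8 take 8, j++
i=2 j=4: A[i]=13>B[j]=9 take 9, j++
i=2 j=5: A[i]=13<=B[j]=13 take 13, i++
i=3 j=5: A[i]=18>B[j]=13 take 13, j++
i=3 j=6: A[i]=18<=B[j]=19 take 18, i++
i=4 j=6: A[i]=24>B[j]=19 take 19, j++
i=4 j=7: A[i]=24<=B[j]=31 take 24, i++
i=5 j=7: A[i]=28<=B[j]=31 take 28, i++
i=6 j=7: A[i]=34>B[j]=31 take 31, j++
i=6 j=8: A[i]=34>B[j]=33 take 33, j++
i=6 j=9: A[i]=34<=B[j]=36 take 34, i++
i=7 j=9: A[i]=35<=B[j]=36 take 35, i++
i=8 j=9: A[i]=38>B[j]=36 take 36, j++
i=8 j=10: A[i]=38<=B[j]=39 take 38, i++
i=9 j=10: A done, take B[j]=39, j++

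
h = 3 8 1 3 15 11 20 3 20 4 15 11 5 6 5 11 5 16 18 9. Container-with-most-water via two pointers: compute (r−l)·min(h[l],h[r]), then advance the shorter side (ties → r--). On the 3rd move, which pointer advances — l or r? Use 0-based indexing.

[0,19] min(3,9)*19=57 best=57 * → l++
[1,19] min(8,9)*18=144 best=144 * → l++
[2,19] min(1,9)*17=17 best=144 → l++

l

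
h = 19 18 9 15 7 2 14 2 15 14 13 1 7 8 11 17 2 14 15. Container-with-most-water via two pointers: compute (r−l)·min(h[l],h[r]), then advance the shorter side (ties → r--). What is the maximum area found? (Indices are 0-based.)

l=0 r=18: min(19,15)*18=270 best=270 *, r--
l=0 r=17: min(19,14)*17=238 best=270, r--
l=0 r=16: min(19,2)*16=32 best=270, r--
l=0 r=15: min(19,17)*15=255 best=270, r--
l=0 r=14: min(19,11)*14=154 best=270, r--
l=0 r=13: min(19,8)*13=104 best=270, r--
l=0 r=12: min(19,7)*12=84 best=270, r--
l=0 r=11: min(19,1)*11=11 best=270, r--
l=0 r=10: min(19,13)*10=130 best=270, r--
l=0 r=9: min(19,14)*9=126 best=270, r--
l=0 r=8: min(19,15)*8=120 best=270, r--
l=0 r=7: min(19,2)*7=14 best=270, r--
l=0 r=6: min(19,14)*6=84 best=270, r--
l=0 r=5: min(19,2)*5=10 best=270, r--
l=0 r=4: min(19,7)*4=28 best=270, r--
l=0 r=3: min(19,15)*3=45 best=270, r--
l=0 r=2: min(19,9)*2=18 best=270, r--
l=0 r=1: min(19,18)*1=18 best=270, r--

max area = 270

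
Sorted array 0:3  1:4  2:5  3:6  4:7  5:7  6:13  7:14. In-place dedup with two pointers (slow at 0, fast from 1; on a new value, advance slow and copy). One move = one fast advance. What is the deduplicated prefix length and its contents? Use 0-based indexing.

(s=0,f=1) a[fast]=4≠a[slow]=3 write a[1]=4 → slow++,fast++
(s=1,f=2) a[fast]=5≠a[slow]=4 write a[2]=5 → slow++,fast++
(s=2,f=3) a[fast]=6≠a[slow]=5 write a[3]=6 → slow++,fast++
(s=3,f=4) a[fast]=7≠a[slow]=6 write a[4]=7 → slow++,fast++
(s=4,f=5) a[fast]=7=a[slow] dup → fast++
(s=4,f=6) a[fast]=13≠a[slow]=7 write a[5]=13 → slow++,fast++
(s=5,f=7) a[fast]=14≠a[slow]=13 write a[6]=14 → slow++,fast++

length 7; prefix = [3, 4, 5, 6, 7, 13, 14]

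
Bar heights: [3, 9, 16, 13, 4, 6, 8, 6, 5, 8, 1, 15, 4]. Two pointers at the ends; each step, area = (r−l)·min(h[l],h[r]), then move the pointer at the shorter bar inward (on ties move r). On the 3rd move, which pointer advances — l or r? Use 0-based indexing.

[0,12] min(3,4)*12=36 best=36 * → l++
[1,12] min(9,4)*11=44 best=44 * → r--
[1,11] min(9,15)*10=90 best=90 * → l++

l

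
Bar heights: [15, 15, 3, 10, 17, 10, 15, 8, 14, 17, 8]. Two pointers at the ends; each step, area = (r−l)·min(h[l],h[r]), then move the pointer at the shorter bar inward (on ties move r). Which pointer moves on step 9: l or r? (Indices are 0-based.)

[0,10] min(15,8)*10=80 best=80 * → r--
[0,9] min(15,17)*9=135 best=135 * → l++
[1,9] min(15,17)*8=120 best=135 → l++
[2,9] min(3,17)*7=21 best=135 → l++
[3,9] min(10,17)*6=60 best=135 → l++
[4,9] min(17,17)*5=85 best=135 → r--
[4,8] min(17,14)*4=56 best=135 → r--
[4,7] min(17,8)*3=24 best=135 → r--
[4,6] min(17,15)*2=30 best=135 → r--

r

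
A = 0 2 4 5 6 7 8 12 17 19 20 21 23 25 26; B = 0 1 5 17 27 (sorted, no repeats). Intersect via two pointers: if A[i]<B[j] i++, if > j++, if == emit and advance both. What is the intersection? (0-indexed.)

i=0 j=0: 0==0 emit, i++,j++
i=1 j=1: 2>1, j++
i=1 j=2: 2<5, i++
i=2 j=2: 4<5, i++
i=3 j=2: 5==5 emit, i++,j++
i=4 j=3: 6<17, i++
i=5 j=3: 7<17, i++
i=6 j=3: 8<17, i++
i=7 j=3: 12<17, i++
i=8 j=3: 17==17 emit, i++,j++
i=9 j=4: 19<27, i++
i=10 j=4: 20<27, i++
i=11 j=4: 21<27, i++
i=12 j=4: 23<27, i++
i=13 j=4: 25<27, i++
i=14 j=4: 26<27, i++

intersection = [0, 5, 17]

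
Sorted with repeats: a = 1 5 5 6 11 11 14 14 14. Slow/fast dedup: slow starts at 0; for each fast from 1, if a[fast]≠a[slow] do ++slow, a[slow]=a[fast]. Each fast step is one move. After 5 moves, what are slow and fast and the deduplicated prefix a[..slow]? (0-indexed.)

(s=0,f=1) a[fast]=5≠a[slow]=1 write a[1]=5 → slow++,fast++
(s=1,f=2) a[fast]=5=a[slow] dup → fast++
(s=1,f=3) a[fast]=6≠a[slow]=5 write a[2]=6 → slow++,fast++
(s=2,f=4) a[fast]=11≠a[slow]=6 write a[3]=11 → slow++,fast++
(s=3,f=5) a[fast]=11=a[slow] dup → fast++

slow=3, fast=6, prefix=[1, 5, 6, 11]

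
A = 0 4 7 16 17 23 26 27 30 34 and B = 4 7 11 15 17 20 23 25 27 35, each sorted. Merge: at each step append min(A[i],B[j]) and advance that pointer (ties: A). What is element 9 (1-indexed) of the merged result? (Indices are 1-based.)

[i=1,j=1] A[i]=0<=B[j]=4 take 0 → i++
[i=2,j=1] A[i]=4<=B[j]=4 take 4 → i++
[i=3,j=1] A[i]=7>B[j]=4 take 4 → j++
[i=3,j=2] A[i]=7<=B[j]=7 take 7 → i++
[i=4,j=2] A[i]=16>B[j]=7 take 7 → j++
[i=4,j=3] A[i]=16>B[j]=11 take 11 → j++
[i=4,j=4] A[i]=16>B[j]=15 take 15 → j++
[i=4,j=5] A[i]=16<=B[j]=17 take 16 → i++
[i=5,j=5] A[i]=17<=B[j]=17 take 17 → i++
[i=6,j=5] A[i]=23>B[j]=17 take 17 → j++
[i=6,j=6] A[i]=23>B[j]=20 take 20 → j++
[i=6,j=7] A[i]=23<=B[j]=23 take 23 → i++
[i=7,j=7] A[i]=26>B[j]=23 take 23 → j++
[i=7,j=8] A[i]=26>B[j]=25 take 25 → j++
[i=7,j=9] A[i]=26<=B[j]=27 take 26 → i++
[i=8,j=9] A[i]=27<=B[j]=27 take 27 → i++
[i=9,j=9] A[i]=30>B[j]=27 take 27 → j++
[i=9,j=10] A[i]=30<=B[j]=35 take 30 → i++
[i=10,j=10] A[i]=34<=B[j]=35 take 34 → i++
[i=11,j=10] A done, take B[j]=35 → j++

merged[9] = 17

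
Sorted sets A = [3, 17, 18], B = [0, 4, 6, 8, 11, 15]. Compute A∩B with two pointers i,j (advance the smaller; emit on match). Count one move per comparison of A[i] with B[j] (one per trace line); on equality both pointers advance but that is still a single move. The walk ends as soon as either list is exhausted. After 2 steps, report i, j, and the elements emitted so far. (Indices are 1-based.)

i=1 j=1: 3>0, j++
i=1 j=2: 3<4, i++

i=2, j=2, emitted=[]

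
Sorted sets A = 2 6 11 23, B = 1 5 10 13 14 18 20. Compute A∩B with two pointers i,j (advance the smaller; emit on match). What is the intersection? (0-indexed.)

[i=0,j=0] 2>1 → j++
[i=0,j=1] 2<5 → i++
[i=1,j=1] 6>5 → j++
[i=1,j=2] 6<10 → i++
[i=2,j=2] 11>10 → j++
[i=2,j=3] 11<13 → i++
[i=3,j=3] 23>13 → j++
[i=3,j=4] 23>14 → j++
[i=3,j=5] 23>18 → j++
[i=3,j=6] 23>20 → j++

intersection = []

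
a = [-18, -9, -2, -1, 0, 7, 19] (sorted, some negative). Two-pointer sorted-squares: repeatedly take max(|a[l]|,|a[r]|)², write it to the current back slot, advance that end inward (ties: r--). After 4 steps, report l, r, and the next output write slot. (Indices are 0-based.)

l=0 r=6: |-18|<=|19| out[6]=361, r--
l=0 r=5: |-18|>|7| out[5]=324, l++
l=1 r=5: |-9|>|7| out[4]=81, l++
l=2 r=5: |-2|<=|7| out[3]=49, r--

l=2, r=4, next write slot=2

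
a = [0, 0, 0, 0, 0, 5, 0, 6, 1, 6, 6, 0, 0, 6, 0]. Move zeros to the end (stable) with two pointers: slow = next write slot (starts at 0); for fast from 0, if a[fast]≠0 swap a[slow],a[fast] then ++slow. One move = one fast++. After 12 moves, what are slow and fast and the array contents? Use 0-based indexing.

slow=5, fast=12, a=[5, 6, 1, 6, 6, 0, 0, 0, 0, 0, 0, 0, 0, 6, 0]

slow=0 fast=0: a[fast]=0, fast++
slow=0 fast=1: a[fast]=0, fast++
slow=0 fast=2: a[fast]=0, fast++
slow=0 fast=3: a[fast]=0, fast++
slow=0 fast=4: a[fast]=0, fast++
slow=0 fast=5: a[fast]=5≠0 swap→a[0]=5, slow++,fast++
slow=1 fast=6: a[fast]=0, fast++
slow=1 fast=7: a[fast]=6≠0 swap→a[1]=6, slow++,fast++
slow=2 fast=8: a[fast]=1≠0 swap→a[2]=1, slow++,fast++
slow=3 fast=9: a[fast]=6≠0 swap→a[3]=6, slow++,fast++
slow=4 fast=10: a[fast]=6≠0 swap→a[4]=6, slow++,fast++
slow=5 fast=11: a[fast]=0, fast++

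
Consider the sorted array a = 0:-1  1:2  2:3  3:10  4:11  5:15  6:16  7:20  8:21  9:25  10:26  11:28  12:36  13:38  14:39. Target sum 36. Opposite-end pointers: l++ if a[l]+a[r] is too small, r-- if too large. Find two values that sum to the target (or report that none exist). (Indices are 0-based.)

[0,14] -1+39=38 >36 → r--
[0,13] -1+38=37 >36 → r--
[0,12] -1+36=35 <36 → l++
[1,12] 2+36=38 >36 → r--
[1,11] 2+28=30 <36 → l++
[2,11] 3+28=31 <36 → l++
[3,11] 10+28=38 >36 → r--
[3,10] 10+26=36 → found

(10, 26)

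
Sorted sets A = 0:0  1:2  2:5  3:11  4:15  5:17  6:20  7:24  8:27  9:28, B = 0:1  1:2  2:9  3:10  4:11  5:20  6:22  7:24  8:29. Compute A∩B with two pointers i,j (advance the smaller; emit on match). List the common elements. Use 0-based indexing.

intersection = [2, 11, 20, 24]

i=0 j=0: 0<1, i++
i=1 j=0: 2>1, j++
i=1 j=1: 2==2 emit, i++,j++
i=2 j=2: 5<9, i++
i=3 j=2: 11>9, j++
i=3 j=3: 11>10, j++
i=3 j=4: 11==11 emit, i++,j++
i=4 j=5: 15<20, i++
i=5 j=5: 17<20, i++
i=6 j=5: 20==20 emit, i++,j++
i=7 j=6: 24>22, j++
i=7 j=7: 24==24 emit, i++,j++
i=8 j=8: 27<29, i++
i=9 j=8: 28<29, i++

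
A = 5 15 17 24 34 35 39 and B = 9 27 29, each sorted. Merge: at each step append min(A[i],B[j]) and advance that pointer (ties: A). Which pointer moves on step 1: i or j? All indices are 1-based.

[i=1,j=1] A[i]=5<=B[j]=9 take 5 → i++

i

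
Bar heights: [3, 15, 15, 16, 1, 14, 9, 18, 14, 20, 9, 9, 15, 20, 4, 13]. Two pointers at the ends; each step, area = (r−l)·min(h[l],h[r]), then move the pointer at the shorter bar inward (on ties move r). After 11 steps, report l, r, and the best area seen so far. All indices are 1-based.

l=1 r=16: min(3,13)*15=45 best=45 *, l++
l=2 r=16: min(15,13)*14=182 best=182 *, r--
l=2 r=15: min(15,4)*13=52 best=182, r--
l=2 r=14: min(15,20)*12=180 best=182, l++
l=3 r=14: min(15,20)*11=165 best=182, l++
l=4 r=14: min(16,20)*10=160 best=182, l++
l=5 r=14: min(1,20)*9=9 best=182, l++
l=6 r=14: min(14,20)*8=112 best=182, l++
l=7 r=14: min(9,20)*7=63 best=182, l++
l=8 r=14: min(18,20)*6=108 best=182, l++
l=9 r=14: min(14,20)*5=70 best=182, l++

l=10, r=14, best area=182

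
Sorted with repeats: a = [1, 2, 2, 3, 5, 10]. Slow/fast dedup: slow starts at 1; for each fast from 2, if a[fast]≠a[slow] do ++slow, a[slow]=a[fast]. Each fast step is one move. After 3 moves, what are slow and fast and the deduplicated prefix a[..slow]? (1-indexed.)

slow=3, fast=5, prefix=[1, 2, 3]

slow=1 fast=2: a[fast]=2≠a[slow]=1 write a[2]=2, slow++,fast++
slow=2 fast=3: a[fast]=2=a[slow] dup, fast++
slow=2 fast=4: a[fast]=3≠a[slow]=2 write a[3]=3, slow++,fast++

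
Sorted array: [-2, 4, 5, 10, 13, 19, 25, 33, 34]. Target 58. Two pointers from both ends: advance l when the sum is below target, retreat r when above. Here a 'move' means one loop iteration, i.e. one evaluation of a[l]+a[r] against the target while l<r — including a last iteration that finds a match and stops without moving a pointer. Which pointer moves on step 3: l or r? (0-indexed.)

l=0 r=8: -2+34=32 <58, l++
l=1 r=8: 4+34=38 <58, l++
l=2 r=8: 5+34=39 <58, l++

l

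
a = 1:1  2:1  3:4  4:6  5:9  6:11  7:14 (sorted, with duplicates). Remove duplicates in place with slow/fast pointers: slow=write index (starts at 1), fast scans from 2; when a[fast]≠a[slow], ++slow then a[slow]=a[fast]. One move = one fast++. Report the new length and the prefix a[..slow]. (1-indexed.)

slow=1 fast=2: a[fast]=1=a[slow] dup, fast++
slow=1 fast=3: a[fast]=4≠a[slow]=1 write a[2]=4, slow++,fast++
slow=2 fast=4: a[fast]=6≠a[slow]=4 write a[3]=6, slow++,fast++
slow=3 fast=5: a[fast]=9≠a[slow]=6 write a[4]=9, slow++,fast++
slow=4 fast=6: a[fast]=11≠a[slow]=9 write a[5]=11, slow++,fast++
slow=5 fast=7: a[fast]=14≠a[slow]=11 write a[6]=14, slow++,fast++

length 6; prefix = [1, 4, 6, 9, 11, 14]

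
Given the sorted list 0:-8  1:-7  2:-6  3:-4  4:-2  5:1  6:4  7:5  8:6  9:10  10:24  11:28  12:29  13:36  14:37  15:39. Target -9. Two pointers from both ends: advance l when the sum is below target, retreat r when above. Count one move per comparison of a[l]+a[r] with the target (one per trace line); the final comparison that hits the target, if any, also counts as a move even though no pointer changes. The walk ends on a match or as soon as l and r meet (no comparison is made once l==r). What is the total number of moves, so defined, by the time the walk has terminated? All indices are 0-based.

13 moves

l=0 r=15: -8+39=31 >-9, r--
l=0 r=14: -8+37=29 >-9, r--
l=0 r=13: -8+36=28 >-9, r--
l=0 r=12: -8+29=21 >-9, r--
l=0 r=11: -8+28=20 >-9, r--
l=0 r=10: -8+24=16 >-9, r--
l=0 r=9: -8+10=2 >-9, r--
l=0 r=8: -8+6=-2 >-9, r--
l=0 r=7: -8+5=-3 >-9, r--
l=0 r=6: -8+4=-4 >-9, r--
l=0 r=5: -8+1=-7 >-9, r--
l=0 r=4: -8+-2=-10 <-9, l++
l=1 r=4: -7+-2=-9, found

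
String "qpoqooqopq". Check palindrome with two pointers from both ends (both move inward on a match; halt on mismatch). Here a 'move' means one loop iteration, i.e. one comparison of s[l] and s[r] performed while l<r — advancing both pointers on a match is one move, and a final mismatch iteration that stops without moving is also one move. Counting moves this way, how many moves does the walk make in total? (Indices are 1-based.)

[1,10] 'q'=='q' → l++,r--
[2,9] 'p'=='p' → l++,r--
[3,8] 'o'=='o' → l++,r--
[4,7] 'q'=='q' → l++,r--
[5,6] 'o'=='o' → l++,r--

5 moves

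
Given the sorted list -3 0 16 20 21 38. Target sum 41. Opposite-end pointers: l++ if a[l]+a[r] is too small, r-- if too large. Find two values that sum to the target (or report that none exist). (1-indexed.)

(20, 21)

l=1 r=6: -3+38=35 <41, l++
l=2 r=6: 0+38=38 <41, l++
l=3 r=6: 16+38=54 >41, r--
l=3 r=5: 16+21=37 <41, l++
l=4 r=5: 20+21=41, found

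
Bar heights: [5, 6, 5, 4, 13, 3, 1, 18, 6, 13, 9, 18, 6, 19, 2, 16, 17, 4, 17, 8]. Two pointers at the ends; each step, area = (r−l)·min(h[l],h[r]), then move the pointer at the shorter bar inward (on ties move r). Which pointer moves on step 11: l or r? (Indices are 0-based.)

r

l=0 r=19: min(5,8)*19=95 best=95 *, l++
l=1 r=19: min(6,8)*18=108 best=108 *, l++
l=2 r=19: min(5,8)*17=85 best=108, l++
l=3 r=19: min(4,8)*16=64 best=108, l++
l=4 r=19: min(13,8)*15=120 best=120 *, r--
l=4 r=18: min(13,17)*14=182 best=182 *, l++
l=5 r=18: min(3,17)*13=39 best=182, l++
l=6 r=18: min(1,17)*12=12 best=182, l++
l=7 r=18: min(18,17)*11=187 best=187 *, r--
l=7 r=17: min(18,4)*10=40 best=187, r--
l=7 r=16: min(18,17)*9=153 best=187, r--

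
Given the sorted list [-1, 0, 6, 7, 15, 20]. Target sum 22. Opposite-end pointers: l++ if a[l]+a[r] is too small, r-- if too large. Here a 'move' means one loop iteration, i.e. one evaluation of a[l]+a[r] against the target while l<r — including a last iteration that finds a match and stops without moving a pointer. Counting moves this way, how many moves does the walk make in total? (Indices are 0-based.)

5 moves

[0,5] -1+20=19 <22 → l++
[1,5] 0+20=20 <22 → l++
[2,5] 6+20=26 >22 → r--
[2,4] 6+15=21 <22 → l++
[3,4] 7+15=22 → found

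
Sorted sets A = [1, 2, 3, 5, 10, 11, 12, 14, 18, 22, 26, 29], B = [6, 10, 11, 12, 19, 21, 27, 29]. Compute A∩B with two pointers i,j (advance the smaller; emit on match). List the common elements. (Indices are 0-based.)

i=0 j=0: 1<6, i++
i=1 j=0: 2<6, i++
i=2 j=0: 3<6, i++
i=3 j=0: 5<6, i++
i=4 j=0: 10>6, j++
i=4 j=1: 10==10 emit, i++,j++
i=5 j=2: 11==11 emit, i++,j++
i=6 j=3: 12==12 emit, i++,j++
i=7 j=4: 14<19, i++
i=8 j=4: 18<19, i++
i=9 j=4: 22>19, j++
i=9 j=5: 22>21, j++
i=9 j=6: 22<27, i++
i=10 j=6: 26<27, i++
i=11 j=6: 29>27, j++
i=11 j=7: 29==29 emit, i++,j++

intersection = [10, 11, 12, 29]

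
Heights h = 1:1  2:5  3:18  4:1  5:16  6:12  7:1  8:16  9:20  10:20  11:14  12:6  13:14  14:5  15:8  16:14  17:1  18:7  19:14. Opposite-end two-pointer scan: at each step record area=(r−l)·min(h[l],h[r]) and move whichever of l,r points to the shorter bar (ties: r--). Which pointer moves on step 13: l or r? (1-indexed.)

l=1 r=19: min(1,14)*18=18 best=18 *, l++
l=2 r=19: min(5,14)*17=85 best=85 *, l++
l=3 r=19: min(18,14)*16=224 best=224 *, r--
l=3 r=18: min(18,7)*15=105 best=224, r--
l=3 r=17: min(18,1)*14=14 best=224, r--
l=3 r=16: min(18,14)*13=182 best=224, r--
l=3 r=15: min(18,8)*12=96 best=224, r--
l=3 r=14: min(18,5)*11=55 best=224, r--
l=3 r=13: min(18,14)*10=140 best=224, r--
l=3 r=12: min(18,6)*9=54 best=224, r--
l=3 r=11: min(18,14)*8=112 best=224, r--
l=3 r=10: min(18,20)*7=126 best=224, l++
l=4 r=10: min(1,20)*6=6 best=224, l++

l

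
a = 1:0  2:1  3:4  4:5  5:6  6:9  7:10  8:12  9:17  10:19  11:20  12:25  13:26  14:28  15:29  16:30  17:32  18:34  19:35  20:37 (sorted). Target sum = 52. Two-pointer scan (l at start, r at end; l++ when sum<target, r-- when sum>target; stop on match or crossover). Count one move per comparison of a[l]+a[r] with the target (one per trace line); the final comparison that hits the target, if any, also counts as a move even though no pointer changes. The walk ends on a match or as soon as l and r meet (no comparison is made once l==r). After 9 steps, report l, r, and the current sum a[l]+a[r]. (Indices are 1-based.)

l=1 r=20: 0+37=37 <52, l++
l=2 r=20: 1+37=38 <52, l++
l=3 r=20: 4+37=41 <52, l++
l=4 r=20: 5+37=42 <52, l++
l=5 r=20: 6+37=43 <52, l++
l=6 r=20: 9+37=46 <52, l++
l=7 r=20: 10+37=47 <52, l++
l=8 r=20: 12+37=49 <52, l++
l=9 r=20: 17+37=54 >52, r--

l=9, r=19, sum=52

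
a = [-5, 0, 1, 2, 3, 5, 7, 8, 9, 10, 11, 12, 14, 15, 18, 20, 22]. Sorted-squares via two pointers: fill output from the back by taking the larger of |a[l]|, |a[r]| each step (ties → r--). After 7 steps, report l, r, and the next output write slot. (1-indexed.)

l=1 r=17: |-5|<=|22| out[17]=484, r--
l=1 r=16: |-5|<=|20| out[16]=400, r--
l=1 r=15: |-5|<=|18| out[15]=324, r--
l=1 r=14: |-5|<=|15| out[14]=225, r--
l=1 r=13: |-5|<=|14| out[13]=196, r--
l=1 r=12: |-5|<=|12| out[12]=144, r--
l=1 r=11: |-5|<=|11| out[11]=121, r--

l=1, r=10, next write slot=10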